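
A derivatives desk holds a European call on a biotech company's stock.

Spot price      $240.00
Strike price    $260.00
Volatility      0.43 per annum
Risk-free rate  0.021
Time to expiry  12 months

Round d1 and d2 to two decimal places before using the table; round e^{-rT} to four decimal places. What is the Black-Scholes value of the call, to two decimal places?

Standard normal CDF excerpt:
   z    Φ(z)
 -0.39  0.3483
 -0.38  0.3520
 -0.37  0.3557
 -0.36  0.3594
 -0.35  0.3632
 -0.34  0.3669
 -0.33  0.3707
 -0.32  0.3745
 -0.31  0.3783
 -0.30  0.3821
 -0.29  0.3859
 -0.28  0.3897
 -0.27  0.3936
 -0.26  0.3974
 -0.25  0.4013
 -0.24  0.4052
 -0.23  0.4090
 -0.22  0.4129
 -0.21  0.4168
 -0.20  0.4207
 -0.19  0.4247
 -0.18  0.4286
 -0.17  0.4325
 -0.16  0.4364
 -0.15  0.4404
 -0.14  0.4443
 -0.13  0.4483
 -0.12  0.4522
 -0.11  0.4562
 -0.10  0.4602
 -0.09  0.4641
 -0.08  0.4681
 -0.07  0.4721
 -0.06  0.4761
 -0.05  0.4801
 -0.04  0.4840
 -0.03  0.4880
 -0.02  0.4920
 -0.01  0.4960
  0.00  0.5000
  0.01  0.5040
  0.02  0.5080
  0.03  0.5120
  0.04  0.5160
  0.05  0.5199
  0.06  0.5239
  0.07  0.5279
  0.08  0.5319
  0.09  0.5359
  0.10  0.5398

$35.19

σ√T = 0.43·√1 = 0.4300
ln(S/K) + (r + σ²/2)T = ln(240/260) + (0.021 + 0.43²/2)·1 = -0.0800 + 0.1134 = 0.0334
d₁ = 0.0334 / 0.4300 = 0.0777 ⇒ 0.08
d₂ = d₁ − σ√T = 0.0777 − 0.4300 = -0.3523 ⇒ -0.35
e^(−rT) = e^(−0.021·1) = 0.9792
C = 240·N(0.08) − 260·0.9792·N(-0.35) = 240·0.5319 − 260·0.9792·0.3632 = 127.6560 − 92.4678 = 35.1882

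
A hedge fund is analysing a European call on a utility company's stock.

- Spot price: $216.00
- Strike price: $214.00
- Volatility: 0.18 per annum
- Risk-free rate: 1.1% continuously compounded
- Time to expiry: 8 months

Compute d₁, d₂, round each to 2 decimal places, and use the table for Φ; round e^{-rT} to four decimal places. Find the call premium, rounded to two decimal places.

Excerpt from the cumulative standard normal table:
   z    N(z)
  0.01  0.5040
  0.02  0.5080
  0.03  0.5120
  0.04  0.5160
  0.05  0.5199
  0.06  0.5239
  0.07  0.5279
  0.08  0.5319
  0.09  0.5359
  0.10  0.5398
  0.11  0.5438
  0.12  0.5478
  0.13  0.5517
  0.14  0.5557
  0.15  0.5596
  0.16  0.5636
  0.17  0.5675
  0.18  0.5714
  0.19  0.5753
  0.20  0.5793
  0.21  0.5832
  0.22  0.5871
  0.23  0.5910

$14.65

σ√T = 0.18·√0.6667 = 0.1470
d₁ = [ln(216/214) + (0.011 + 0.18²/2)·0.6667] / 0.1470 = [0.0093 + 0.0181] / 0.1470 = 0.1867 ≈ 0.19
d₂ = d₁ − σ√T = 0.1867 − 0.1470 = 0.0397 ≈ 0.04
e^(−rT) = e^(−0.011·0.6667) = 0.9927
N(d₁) = N(0.19) = 0.5753;  N(d₂) = N(0.04) = 0.5160
C = 216·0.5753 − 214·0.9927·0.5160 = 124.2648 − 109.6179 = 14.6469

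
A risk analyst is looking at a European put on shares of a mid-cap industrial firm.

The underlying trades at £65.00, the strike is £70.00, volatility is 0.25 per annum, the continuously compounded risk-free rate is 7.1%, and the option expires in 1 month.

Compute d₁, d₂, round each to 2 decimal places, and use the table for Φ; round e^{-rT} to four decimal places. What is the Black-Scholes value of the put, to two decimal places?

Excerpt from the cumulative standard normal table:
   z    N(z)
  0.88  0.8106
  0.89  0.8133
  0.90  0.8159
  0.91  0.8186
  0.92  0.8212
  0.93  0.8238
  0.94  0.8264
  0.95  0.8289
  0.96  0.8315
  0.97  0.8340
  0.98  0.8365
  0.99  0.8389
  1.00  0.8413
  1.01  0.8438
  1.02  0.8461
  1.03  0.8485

σ√T = 0.25·√0.08333 = 0.0722
d₁ = [ln(65/70) + (0.071 + 0.25²/2)·0.08333] / 0.0722 = [-0.0741 + 0.0085] / 0.0722 = -0.9088 ≈ -0.91
d₂ = d₁ − σ√T = -0.9088 − 0.0722 = -0.9810 ≈ -0.98
e^(−rT) = e^(−0.071·0.08333) = 0.9941
N(−d₂) = N(0.98) = 0.8365;  N(−d₁) = N(0.91) = 0.8186
P = 70·0.9941·0.8365 − 65·0.8186 = 58.2095 − 53.2090 = 5.0005

£5.00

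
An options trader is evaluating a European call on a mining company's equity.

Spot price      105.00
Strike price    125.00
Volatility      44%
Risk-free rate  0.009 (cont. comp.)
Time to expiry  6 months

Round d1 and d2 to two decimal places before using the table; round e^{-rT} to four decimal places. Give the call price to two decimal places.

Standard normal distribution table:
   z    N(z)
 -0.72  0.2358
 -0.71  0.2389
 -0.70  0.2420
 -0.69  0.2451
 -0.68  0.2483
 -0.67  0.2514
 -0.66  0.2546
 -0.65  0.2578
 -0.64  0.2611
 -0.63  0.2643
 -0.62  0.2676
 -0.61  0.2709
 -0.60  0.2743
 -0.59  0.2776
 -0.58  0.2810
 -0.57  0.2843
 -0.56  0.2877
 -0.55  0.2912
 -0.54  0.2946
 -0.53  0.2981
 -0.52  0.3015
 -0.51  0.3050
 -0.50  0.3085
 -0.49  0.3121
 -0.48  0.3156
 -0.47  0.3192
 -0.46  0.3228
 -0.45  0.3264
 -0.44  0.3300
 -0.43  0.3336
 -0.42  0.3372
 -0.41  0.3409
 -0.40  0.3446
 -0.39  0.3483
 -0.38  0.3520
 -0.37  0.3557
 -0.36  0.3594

σ√T = 0.44 × 0.7071 = 0.3111
ln(S/K) + (r + σ²/2)T = ln(105/125) + (0.009 + 0.44²/2)·0.5 = -0.1744 + 0.0529 = -0.1215
d₁ = -0.1215 / 0.3111 = -0.3904 → -0.39
d₂ = d₁ − σ√T = -0.3904 − 0.3111 = -0.7015 → -0.70
exp(−rT) = exp(−0.009·0.5) = 0.9955
C = 105·N(-0.39) − 125·0.9955·N(-0.70) = 105·0.3483 − 125·0.9955·0.2420 = 36.5715 − 30.1139 = 6.4576

6.46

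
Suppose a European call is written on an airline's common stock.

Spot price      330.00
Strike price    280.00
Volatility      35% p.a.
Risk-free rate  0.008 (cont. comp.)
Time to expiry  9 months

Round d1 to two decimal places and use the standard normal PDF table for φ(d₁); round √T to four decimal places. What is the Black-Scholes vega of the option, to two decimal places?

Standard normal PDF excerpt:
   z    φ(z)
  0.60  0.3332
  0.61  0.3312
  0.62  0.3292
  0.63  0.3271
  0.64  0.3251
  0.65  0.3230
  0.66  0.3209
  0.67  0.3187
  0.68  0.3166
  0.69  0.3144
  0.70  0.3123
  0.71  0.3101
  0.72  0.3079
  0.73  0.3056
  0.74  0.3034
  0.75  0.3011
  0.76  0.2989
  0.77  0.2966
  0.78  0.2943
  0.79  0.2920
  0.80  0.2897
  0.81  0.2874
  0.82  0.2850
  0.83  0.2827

88.62

σ√T = 0.35 × 0.8660 = 0.3031
d₁ = [ln(330/280) + (0.008 + 0.35²/2)·0.75] / 0.3031 = [0.1643 + 0.0519] / 0.3031 = 0.7134 ≈ 0.71
√T = √0.75 = 0.8660
φ(d₁) = φ(0.71) = 0.3101
vega = S·φ(d₁)·√T = 330·0.3101·0.8660 = 88.6204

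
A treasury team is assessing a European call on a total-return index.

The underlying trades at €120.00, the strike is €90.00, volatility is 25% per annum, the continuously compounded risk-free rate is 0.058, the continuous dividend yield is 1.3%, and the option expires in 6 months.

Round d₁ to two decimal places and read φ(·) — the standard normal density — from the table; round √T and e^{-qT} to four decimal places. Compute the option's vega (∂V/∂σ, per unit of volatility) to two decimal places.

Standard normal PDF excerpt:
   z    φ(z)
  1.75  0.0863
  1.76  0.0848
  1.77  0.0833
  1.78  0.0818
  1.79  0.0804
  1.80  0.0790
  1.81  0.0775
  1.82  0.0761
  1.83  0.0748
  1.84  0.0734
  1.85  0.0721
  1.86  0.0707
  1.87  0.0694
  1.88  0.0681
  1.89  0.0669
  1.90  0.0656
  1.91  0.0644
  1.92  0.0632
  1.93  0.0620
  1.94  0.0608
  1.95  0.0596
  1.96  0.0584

σ√T = 0.25 × 0.7071 = 0.1768
d₁ = [ln(120/90) + (0.058 − 0.013 + ½·0.25²)·0.5] / (σ√T) = (0.2877 + 0.0381) / 0.1768 = 1.8430 which rounds to 1.84
√T = √0.5 = 0.7071
φ(d₁) = φ(1.84) = 0.0734
e^(−qT) = e^(−0.013·0.5) = 0.9935
vega = S·e^(−qT)·φ(d₁)·√T = 120·0.9935·0.0734·0.7071 = 6.1877

6.19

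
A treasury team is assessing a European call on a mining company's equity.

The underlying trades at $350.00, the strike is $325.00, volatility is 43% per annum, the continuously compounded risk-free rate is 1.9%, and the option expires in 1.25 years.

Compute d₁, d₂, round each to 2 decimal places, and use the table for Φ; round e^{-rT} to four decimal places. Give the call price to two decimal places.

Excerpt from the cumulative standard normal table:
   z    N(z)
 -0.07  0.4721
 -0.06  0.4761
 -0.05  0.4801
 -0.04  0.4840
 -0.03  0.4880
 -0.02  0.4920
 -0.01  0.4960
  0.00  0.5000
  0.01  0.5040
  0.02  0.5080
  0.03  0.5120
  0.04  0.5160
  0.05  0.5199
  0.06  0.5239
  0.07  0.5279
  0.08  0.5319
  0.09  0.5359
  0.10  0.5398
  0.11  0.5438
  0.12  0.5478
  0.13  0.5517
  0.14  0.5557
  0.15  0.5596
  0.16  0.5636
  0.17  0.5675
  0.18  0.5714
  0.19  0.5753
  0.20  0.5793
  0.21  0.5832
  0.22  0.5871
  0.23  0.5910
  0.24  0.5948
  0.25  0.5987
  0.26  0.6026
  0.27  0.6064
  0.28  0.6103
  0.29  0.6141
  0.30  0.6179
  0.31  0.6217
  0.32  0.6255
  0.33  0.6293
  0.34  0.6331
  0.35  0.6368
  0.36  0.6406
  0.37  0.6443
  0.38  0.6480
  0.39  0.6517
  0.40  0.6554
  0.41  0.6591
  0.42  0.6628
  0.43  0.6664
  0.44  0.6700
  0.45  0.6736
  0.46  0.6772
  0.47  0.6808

σ√T = 0.43·√1.25 = 0.4808
d₁ = [ln(350/325) + (0.019 + 0.43²/2)·1.25] / 0.4808 = [0.0741 + 0.1393] / 0.4808 = 0.4439 → 0.44
d₂ = d₁ − σ√T = 0.4439 − 0.4808 = -0.0368 → -0.04
exp(−rT) = exp(−0.019·1.25) = 0.9765
C = 350·N(0.44) − 325·0.9765·N(-0.04) = 350·0.6700 − 325·0.9765·0.4840 = 234.5000 − 153.6035 = 80.8965

$80.90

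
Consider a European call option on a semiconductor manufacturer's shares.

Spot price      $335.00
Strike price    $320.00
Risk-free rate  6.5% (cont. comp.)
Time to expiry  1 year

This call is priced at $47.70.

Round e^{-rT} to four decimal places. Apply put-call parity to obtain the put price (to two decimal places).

$12.57

e^(−rT) = e^(−0.065·1) = 0.9371
Put-call parity: C − P = S − K·e^(−rT) = 335 − 320·0.9371 = 335 − 299.8720 = 35.1280
P = C − (C − P) = 47.70 − (35.1280) = 12.5720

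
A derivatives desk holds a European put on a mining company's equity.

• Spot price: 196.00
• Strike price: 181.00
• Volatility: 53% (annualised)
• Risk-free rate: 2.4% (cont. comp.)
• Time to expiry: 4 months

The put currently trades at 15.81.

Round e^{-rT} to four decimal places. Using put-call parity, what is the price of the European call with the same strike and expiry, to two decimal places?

e^(−rT) = e^(−0.024·0.3333) = 0.9920
Put-call parity: C − P = S − K·e^(−rT) = 196 − 181·0.9920 = 196 − 179.5520 = 16.4480
C = P + (C − P) = 15.81 + (16.4480) = 32.2580

32.26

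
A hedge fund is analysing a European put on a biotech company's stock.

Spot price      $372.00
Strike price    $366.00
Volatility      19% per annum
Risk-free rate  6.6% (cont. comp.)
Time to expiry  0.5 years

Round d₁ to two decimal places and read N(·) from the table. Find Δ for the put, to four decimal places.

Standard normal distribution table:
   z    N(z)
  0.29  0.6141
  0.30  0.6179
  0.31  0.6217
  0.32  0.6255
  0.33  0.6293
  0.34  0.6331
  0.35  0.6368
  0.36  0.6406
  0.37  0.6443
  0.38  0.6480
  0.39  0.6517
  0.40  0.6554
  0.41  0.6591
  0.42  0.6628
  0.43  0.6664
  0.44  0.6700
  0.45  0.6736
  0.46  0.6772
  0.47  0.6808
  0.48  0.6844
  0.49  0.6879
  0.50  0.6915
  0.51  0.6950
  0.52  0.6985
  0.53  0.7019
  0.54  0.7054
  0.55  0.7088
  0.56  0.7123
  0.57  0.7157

-0.3336

σ√T = 0.19·√0.5 = 0.1344
d₁ = [ln(372/366) + (0.066 + 0.19²/2)·0.5] / 0.1344 = [0.0163 + 0.0420] / 0.1344 = 0.4338 which rounds to 0.43
N(d₁) = N(0.43) = 0.6664
Δ_put = N(d₁) − 1 = 0.6664 − 1 = -0.3336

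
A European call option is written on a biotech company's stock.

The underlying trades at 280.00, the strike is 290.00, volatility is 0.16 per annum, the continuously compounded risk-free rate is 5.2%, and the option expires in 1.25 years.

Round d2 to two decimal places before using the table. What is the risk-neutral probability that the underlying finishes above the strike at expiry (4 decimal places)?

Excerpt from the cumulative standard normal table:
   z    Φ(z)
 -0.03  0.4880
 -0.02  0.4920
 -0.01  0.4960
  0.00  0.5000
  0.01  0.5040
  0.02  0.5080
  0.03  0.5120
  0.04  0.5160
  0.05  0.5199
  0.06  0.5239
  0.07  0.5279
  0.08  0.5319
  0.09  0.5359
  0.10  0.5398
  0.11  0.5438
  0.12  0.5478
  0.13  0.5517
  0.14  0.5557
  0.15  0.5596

0.5319

T = 1.25;  σ√T = 0.1789
d₁ = [ln(280/290) + (0.052 + 0.16²/2)·1.25] / 0.1789 = [-0.0351 + 0.0810] / 0.1789 = 0.2566 ⇒ 0.26
d₂ = d₁ − σ√T = 0.2566 − 0.1789 = 0.0778 ⇒ 0.08
Pr(exercise) under Q = N(d₂) = 0.5319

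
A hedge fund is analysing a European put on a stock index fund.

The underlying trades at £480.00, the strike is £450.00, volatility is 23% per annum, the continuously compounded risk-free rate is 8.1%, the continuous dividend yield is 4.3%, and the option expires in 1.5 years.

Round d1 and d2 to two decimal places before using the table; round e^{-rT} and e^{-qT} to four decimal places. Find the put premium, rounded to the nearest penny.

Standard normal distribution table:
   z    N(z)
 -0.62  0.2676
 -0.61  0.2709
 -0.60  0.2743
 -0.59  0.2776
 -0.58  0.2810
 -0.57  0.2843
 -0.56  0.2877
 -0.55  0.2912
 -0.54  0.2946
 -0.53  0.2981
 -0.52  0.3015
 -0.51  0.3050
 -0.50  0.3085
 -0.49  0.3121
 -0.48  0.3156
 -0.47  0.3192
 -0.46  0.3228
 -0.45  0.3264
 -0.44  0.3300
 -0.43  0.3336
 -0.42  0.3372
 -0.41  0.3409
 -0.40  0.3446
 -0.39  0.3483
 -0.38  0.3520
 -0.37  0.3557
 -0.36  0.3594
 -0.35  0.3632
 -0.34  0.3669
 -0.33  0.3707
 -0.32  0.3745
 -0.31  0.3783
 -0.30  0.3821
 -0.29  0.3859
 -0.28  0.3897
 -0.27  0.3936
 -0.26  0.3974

£25.85

σ√T = 0.23·√1.5 = 0.2817
d₁ = [ln(480/450) + (0.081 − 0.043 + ½·0.23²)·1.5] / (σ√T) = (0.0645 + 0.0967) / 0.2817 = 0.5723 → 0.57
d₂ = 0.5723 − 0.2817 = 0.2906 → 0.29
exp(−qT) = exp(−0.043·1.5) = 0.9375;  exp(−rT) = exp(−0.081·1.5) = 0.8856
P = 450·0.8856·N(-0.29) − 480·0.9375·N(-0.57) = 450·0.8856·0.3859 − 480·0.9375·0.2843 = 153.7889 − 127.9350 = 25.8539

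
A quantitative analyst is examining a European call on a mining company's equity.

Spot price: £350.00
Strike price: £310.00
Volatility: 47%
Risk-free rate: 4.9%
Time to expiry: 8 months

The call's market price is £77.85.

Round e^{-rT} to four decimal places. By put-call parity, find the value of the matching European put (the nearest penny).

exp(−rT) = exp(−0.049·0.6667) = 0.9679
Put-call parity: C − P = S − K·e^(−rT) = 350 − 310·0.9679 = 350 − 300.0490 = 49.9510
P = C − (C − P) = 77.85 − (49.9510) = 27.8990

£27.90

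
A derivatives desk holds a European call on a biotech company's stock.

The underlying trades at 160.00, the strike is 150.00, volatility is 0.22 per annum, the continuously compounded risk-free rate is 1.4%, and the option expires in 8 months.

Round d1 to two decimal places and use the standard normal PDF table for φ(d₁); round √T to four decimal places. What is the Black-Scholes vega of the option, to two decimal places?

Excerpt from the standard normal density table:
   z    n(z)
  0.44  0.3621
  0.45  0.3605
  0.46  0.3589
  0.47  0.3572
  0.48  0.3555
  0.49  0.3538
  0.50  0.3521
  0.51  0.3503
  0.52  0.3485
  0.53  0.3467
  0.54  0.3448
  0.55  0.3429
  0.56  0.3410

σ√T = 0.22·√0.6667 = 0.1796
d₁ = [ln(160/150) + (0.014 + 0.22²/2)·0.6667] / 0.1796 = [0.0645 + 0.0255] / 0.1796 = 0.5011 ⇒ 0.50
√T = √0.6667 = 0.8165
φ(d₁) = φ(0.50) = 0.3521
vega = S·φ(d₁)·√T = 160·0.3521·0.8165 = 45.9983
(Vega is the same for a European call and put with the same parameters.)

46.00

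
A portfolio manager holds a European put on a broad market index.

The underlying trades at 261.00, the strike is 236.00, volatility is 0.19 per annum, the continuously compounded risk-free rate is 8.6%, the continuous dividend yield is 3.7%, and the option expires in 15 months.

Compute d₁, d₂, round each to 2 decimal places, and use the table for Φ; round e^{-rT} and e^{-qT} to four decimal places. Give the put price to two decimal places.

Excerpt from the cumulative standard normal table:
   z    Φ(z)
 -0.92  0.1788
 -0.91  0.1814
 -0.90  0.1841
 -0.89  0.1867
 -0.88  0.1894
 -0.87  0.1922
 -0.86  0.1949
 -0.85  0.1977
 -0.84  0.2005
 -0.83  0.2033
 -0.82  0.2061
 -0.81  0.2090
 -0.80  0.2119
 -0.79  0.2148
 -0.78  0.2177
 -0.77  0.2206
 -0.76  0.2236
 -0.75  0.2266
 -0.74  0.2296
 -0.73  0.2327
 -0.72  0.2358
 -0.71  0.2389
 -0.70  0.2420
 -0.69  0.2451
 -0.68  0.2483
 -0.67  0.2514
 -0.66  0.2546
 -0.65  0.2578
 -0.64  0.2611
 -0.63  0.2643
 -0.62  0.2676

σ√T = 0.19 × 1.1180 = 0.2124
d₁ = [ln(261/236) + (0.086 − 0.037 + 0.19²/2)·1.25] / 0.2124 = [0.1007 + 0.0838] / 0.2124 = 0.8685 ⇒ 0.87
d₂ = d₁ − σ√T = 0.8685 − 0.2124 = 0.6561 ⇒ 0.66
exp(−qT) = exp(−0.037·1.25) = 0.9548;  exp(−rT) = exp(−0.086·1.25) = 0.8981
N(−d₂) = N(-0.66) = 0.2546;  N(−d₁) = N(-0.87) = 0.1922
P = 236·0.8981·0.2546 − 261·0.9548·0.1922 = 53.9629 − 47.8968 = 6.0661

6.07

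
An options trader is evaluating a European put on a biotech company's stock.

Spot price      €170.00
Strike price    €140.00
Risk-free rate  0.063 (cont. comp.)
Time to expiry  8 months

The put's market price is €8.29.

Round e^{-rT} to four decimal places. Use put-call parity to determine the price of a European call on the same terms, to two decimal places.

€44.04

e^(−rT) = e^(−0.063·0.6667) = 0.9589
Put-call parity: C − P = S − K·e^(−rT) = 170 − 140·0.9589 = 170 − 134.2460 = 35.7540
C = P + (C − P) = 8.29 + (35.7540) = 44.0440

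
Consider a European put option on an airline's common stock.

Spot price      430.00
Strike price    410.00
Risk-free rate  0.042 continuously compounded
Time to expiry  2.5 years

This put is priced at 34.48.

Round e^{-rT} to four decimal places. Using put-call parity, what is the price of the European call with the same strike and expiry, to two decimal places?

95.36

e^(−rT) = e^(−0.042·2.5) = 0.9003
Put-call parity: C − P = S − K·e^(−rT) = 430 − 410·0.9003 = 430 − 369.1230 = 60.8770
C = P + (C − P) = 34.48 + (60.8770) = 95.3570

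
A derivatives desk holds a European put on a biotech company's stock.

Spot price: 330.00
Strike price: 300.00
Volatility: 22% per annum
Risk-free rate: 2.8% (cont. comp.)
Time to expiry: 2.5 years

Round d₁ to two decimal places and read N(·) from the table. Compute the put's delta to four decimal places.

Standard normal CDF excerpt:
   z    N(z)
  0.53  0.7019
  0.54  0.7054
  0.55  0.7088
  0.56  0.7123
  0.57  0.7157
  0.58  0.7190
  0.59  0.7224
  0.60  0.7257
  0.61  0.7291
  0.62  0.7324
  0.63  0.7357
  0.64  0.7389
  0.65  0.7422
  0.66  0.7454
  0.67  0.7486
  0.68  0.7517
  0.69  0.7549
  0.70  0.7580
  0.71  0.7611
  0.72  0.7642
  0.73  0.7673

-0.2578

σ√T = 0.22 × 1.5811 = 0.3479
d₁ = [ln(330/300) + (0.028 + 0.22²/2)·2.5] / 0.3479 = [0.0953 + 0.1305] / 0.3479 = 0.6492 → 0.65
N(d₁) = N(0.65) = 0.7422
Δ_put = N(d₁) − 1 = 0.7422 − 1 = -0.2578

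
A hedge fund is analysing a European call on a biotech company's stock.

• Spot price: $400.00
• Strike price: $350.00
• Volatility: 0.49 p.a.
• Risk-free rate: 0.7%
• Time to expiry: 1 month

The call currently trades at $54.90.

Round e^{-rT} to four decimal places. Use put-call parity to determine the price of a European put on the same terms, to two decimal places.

exp(−rT) = exp(−0.007·0.08333) = 0.9994
Put-call parity: C − P = S − K·e^(−rT) = 400 − 350·0.9994 = 400 − 349.7900 = 50.2100
P = C − (C − P) = 54.90 − (50.2100) = 4.6900

$4.69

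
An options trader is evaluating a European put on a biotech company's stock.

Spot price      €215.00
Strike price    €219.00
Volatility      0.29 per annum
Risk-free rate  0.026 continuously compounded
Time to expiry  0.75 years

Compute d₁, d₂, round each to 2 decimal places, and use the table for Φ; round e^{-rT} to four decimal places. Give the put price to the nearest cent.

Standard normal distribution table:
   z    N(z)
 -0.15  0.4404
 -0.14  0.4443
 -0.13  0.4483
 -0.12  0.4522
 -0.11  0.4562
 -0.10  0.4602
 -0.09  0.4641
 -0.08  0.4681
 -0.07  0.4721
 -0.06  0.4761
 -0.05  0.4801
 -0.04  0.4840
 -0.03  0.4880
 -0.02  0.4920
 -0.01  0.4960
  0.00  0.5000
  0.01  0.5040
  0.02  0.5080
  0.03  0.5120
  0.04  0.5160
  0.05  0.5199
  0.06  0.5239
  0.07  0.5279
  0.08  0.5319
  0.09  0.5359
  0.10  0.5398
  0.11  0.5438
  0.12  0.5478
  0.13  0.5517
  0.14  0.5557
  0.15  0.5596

€21.27

σ√T = 0.29 × 0.8660 = 0.2511
d₁ = [ln(215/219) + (0.026 + 0.29²/2)·0.75] / 0.2511 = [-0.0184 + 0.0510] / 0.2511 = 0.1298 ≈ 0.13
d₂ = d₁ − σ√T = 0.1298 − 0.2511 = -0.1213 ≈ -0.12
exp(−rT) = exp(−0.026·0.75) = 0.9807
N(−d₂) = N(0.12) = 0.5478;  N(−d₁) = N(-0.13) = 0.4483
P = 219·0.9807·0.5478 − 215·0.4483 = 117.6528 − 96.3845 = 21.2683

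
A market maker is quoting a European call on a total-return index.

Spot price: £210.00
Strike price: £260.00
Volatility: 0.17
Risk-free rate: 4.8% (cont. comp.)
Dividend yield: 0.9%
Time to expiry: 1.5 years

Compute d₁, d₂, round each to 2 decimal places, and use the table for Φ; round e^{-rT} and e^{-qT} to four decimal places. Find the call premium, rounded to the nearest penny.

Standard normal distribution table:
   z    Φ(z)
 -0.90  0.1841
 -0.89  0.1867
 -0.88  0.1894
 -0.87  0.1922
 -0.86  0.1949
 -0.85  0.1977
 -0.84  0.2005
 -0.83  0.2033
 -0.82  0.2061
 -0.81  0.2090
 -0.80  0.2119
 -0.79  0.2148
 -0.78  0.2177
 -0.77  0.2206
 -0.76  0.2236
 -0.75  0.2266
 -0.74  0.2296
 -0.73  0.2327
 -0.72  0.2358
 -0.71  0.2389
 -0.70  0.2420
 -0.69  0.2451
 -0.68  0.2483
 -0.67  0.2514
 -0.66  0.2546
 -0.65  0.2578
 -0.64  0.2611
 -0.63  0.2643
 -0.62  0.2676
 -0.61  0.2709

σ√T = 0.17·√1.5 = 0.2082
ln(S/K) + (r − q + σ²/2)T = ln(210/260) + (0.048 − 0.009 + 0.17²/2)·1.5 = -0.2136 + 0.0802 = -0.1334
d₁ = -0.1334 / 0.2082 = -0.6407 which rounds to -0.64
d₂ = d₁ − σ√T = -0.6407 − 0.2082 = -0.8489 which rounds to -0.85
exp(−qT) = exp(−0.009·1.5) = 0.9866;  exp(−rT) = exp(−0.048·1.5) = 0.9305
N(d₁) = N(-0.64) = 0.2611;  N(d₂) = N(-0.85) = 0.1977
C = 210·0.9866·0.2611 − 260·0.9305·0.1977 = 54.0963 − 47.8296 = 6.2667

£6.27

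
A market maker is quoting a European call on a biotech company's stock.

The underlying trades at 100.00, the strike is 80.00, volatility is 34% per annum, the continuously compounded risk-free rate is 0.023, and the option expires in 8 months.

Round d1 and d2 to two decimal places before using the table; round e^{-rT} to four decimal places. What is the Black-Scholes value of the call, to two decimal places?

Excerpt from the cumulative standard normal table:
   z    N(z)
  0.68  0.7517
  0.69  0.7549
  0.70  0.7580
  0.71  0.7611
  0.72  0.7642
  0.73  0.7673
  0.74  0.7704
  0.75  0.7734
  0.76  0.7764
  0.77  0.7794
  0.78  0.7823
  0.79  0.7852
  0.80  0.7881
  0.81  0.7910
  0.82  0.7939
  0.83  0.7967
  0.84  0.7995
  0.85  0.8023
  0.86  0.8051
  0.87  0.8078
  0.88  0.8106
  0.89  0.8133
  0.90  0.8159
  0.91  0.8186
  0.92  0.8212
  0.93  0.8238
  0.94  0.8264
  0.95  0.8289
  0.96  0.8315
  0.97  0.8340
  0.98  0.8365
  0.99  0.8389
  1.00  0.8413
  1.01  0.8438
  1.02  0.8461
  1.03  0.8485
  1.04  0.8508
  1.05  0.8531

T = 0.6667;  σ√T = 0.2776
d₁ = [ln(100/80) + (0.023 + ½·0.34²)·0.6667] / (σ√T) = (0.2231 + 0.0539) / 0.2776 = 0.9978 ≈ 1.00
d₂ = 0.9978 − 0.2776 = 0.7202 ≈ 0.72
e^(−rT) = e^(−0.023·0.6667) = 0.9848
N(d₁) = N(1.00) = 0.8413;  N(d₂) = N(0.72) = 0.7642
C = 100·0.8413 − 80·0.9848·0.7642 = 84.1300 − 60.2067 = 23.9233

23.92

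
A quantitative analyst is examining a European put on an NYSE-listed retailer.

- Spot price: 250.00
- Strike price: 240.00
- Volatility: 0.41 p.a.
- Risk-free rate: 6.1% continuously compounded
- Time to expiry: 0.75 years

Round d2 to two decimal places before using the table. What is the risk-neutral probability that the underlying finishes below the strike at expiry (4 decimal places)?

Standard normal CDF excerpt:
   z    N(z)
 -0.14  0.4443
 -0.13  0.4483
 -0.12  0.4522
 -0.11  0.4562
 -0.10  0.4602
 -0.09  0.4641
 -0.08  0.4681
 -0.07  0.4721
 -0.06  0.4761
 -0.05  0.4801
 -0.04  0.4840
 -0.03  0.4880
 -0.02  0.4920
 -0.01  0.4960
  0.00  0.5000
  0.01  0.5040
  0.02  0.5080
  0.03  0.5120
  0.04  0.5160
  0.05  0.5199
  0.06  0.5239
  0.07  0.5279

0.4721

σ√T = 0.41·√0.75 = 0.3551
d₁ = [ln(250/240) + (0.061 + 0.41²/2)·0.75] / 0.3551 = [0.0408 + 0.1088] / 0.3551 = 0.4214 → 0.42
d₂ = d₁ − σ√T = 0.4214 − 0.3551 = 0.0663 → 0.07
Risk-neutral Pr[S_T < K] = N(−d₂) = N(-0.07) = 0.4721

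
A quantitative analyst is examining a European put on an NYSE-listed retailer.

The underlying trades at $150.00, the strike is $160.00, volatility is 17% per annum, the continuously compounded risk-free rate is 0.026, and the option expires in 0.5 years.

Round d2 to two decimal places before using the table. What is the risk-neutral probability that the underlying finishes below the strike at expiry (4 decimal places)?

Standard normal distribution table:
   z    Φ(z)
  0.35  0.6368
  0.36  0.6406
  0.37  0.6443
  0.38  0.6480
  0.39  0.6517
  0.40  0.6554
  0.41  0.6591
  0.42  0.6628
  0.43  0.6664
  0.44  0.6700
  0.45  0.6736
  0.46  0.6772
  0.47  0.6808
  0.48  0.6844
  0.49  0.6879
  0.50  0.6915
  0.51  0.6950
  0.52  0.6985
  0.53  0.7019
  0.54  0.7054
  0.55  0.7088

T = 0.5;  σ√T = 0.1202
d₁ = [ln(150/160) + (0.026 + ½·0.17²)·0.5] / (σ√T) = (-0.0645 + 0.0202) / 0.1202 = -0.3686 ⇒ -0.37
d₂ = -0.3686 − 0.1202 = -0.4888 ⇒ -0.49
Risk-neutral Pr[S_T < K] = N(−d₂) = N(0.49) = 0.6879

0.6879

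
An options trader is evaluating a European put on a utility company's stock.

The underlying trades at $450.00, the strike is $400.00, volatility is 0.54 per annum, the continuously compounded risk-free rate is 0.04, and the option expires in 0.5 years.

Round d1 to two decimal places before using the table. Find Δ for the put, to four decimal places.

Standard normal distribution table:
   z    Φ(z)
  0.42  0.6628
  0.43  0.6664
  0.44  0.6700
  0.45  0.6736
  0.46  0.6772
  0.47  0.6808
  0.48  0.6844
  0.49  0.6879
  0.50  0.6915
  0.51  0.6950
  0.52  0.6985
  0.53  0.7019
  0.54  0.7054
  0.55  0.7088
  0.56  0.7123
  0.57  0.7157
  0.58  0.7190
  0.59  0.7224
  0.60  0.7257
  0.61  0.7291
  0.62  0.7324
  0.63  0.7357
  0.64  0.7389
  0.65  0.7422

-0.2912

σ√T = 0.54·√0.5 = 0.3818
d₁ = [ln(450/400) + (0.04 + ½·0.54²)·0.5] / (σ√T) = (0.1178 + 0.0929) / 0.3818 = 0.5518 which rounds to 0.55
N(d₁) = N(0.55) = 0.7088
Δ_put = N(d₁) − 1 = 0.7088 − 1 = -0.2912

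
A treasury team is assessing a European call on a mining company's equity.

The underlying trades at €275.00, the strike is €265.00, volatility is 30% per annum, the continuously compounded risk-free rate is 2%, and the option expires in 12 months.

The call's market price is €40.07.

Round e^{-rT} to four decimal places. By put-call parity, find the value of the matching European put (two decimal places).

€24.82

e^(−rT) = e^(−0.02·1) = 0.9802
Put-call parity: C − P = S − K·e^(−rT) = 275 − 265·0.9802 = 275 − 259.7530 = 15.2470
P = C − (C − P) = 40.07 − (15.2470) = 24.8230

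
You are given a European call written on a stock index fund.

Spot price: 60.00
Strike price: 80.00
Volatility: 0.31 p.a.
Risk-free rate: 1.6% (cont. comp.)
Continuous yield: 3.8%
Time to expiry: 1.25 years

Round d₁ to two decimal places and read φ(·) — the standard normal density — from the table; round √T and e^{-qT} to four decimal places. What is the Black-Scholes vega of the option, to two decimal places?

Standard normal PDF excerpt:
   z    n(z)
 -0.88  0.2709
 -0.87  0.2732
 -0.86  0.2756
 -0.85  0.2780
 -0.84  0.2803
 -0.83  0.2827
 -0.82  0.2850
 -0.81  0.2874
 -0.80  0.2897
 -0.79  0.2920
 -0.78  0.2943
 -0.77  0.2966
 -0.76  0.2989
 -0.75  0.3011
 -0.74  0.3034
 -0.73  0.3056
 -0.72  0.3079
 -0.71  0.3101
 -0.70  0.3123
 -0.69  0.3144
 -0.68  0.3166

T = 1.25;  σ√T = 0.3466
d₁ = [ln(60/80) + (0.016 − 0.038 + ½·0.31²)·1.25] / (σ√T) = (-0.2877 + 0.0326) / 0.3466 = -0.7361 → -0.74
√T = √1.25 = 1.1180
φ(d₁) = φ(-0.74) = 0.3034
e^(−qT) = e^(−0.038·1.25) = 0.9536
vega = S·e^(−qT)·φ(d₁)·√T = 60·0.9536·0.3034·1.1180 = 19.4077
(The put has the same vega.)

19.41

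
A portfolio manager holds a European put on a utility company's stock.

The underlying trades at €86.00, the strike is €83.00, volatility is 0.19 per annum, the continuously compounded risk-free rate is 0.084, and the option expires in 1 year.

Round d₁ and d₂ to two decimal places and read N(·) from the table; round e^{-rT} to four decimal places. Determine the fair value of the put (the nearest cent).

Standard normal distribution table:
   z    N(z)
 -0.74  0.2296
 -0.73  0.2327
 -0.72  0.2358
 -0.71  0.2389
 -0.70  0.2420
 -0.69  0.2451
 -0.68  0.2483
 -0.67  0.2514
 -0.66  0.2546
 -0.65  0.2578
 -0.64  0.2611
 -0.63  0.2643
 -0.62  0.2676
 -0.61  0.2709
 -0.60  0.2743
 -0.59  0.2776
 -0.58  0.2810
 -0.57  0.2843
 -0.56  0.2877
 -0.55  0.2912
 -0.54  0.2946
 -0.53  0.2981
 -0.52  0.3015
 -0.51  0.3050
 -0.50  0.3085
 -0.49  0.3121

σ√T = 0.19·√1 = 0.1900
d₁ = [ln(86/83) + (0.084 + 0.19²/2)·1] / 0.1900 = [0.0355 + 0.1021] / 0.1900 = 0.7240 which rounds to 0.72
d₂ = d₁ − σ√T = 0.7240 − 0.1900 = 0.5340 which rounds to 0.53
e^(−rT) = e^(−0.084·1) = 0.9194
N(−d₂) = N(-0.53) = 0.2981;  N(−d₁) = N(-0.72) = 0.2358
P = 83·0.9194·0.2981 − 86·0.2358 = 22.7481 − 20.2788 = 2.4693

€2.47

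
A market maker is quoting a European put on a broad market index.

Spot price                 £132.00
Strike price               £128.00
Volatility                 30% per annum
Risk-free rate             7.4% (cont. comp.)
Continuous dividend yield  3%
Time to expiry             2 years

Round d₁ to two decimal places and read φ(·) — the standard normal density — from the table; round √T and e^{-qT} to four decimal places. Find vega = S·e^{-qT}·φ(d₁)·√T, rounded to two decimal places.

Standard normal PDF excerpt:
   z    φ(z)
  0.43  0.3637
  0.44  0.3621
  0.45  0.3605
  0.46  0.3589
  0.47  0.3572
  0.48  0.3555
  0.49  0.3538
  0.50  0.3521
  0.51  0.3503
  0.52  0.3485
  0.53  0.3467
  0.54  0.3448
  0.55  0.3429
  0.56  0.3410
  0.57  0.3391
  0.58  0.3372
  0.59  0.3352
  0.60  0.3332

σ√T = 0.3 × 1.4142 = 0.4243
ln(S/K) + (r − q + σ²/2)T = ln(132/128) + (0.074 − 0.03 + 0.3²/2)·2 = 0.0308 + 0.1780 = 0.2088
d₁ = 0.2088 / 0.4243 = 0.4921 ≈ 0.49
√T = √2 = 1.4142
φ(d₁) = φ(0.49) = 0.3538
exp(−qT) = exp(−0.03·2) = 0.9418
vega = S·exp(−qT)·φ(d₁)·√T = 132·0.9418·0.3538·1.4142 = 62.2016
(Vega is the same for a European call and put with the same parameters.)

62.20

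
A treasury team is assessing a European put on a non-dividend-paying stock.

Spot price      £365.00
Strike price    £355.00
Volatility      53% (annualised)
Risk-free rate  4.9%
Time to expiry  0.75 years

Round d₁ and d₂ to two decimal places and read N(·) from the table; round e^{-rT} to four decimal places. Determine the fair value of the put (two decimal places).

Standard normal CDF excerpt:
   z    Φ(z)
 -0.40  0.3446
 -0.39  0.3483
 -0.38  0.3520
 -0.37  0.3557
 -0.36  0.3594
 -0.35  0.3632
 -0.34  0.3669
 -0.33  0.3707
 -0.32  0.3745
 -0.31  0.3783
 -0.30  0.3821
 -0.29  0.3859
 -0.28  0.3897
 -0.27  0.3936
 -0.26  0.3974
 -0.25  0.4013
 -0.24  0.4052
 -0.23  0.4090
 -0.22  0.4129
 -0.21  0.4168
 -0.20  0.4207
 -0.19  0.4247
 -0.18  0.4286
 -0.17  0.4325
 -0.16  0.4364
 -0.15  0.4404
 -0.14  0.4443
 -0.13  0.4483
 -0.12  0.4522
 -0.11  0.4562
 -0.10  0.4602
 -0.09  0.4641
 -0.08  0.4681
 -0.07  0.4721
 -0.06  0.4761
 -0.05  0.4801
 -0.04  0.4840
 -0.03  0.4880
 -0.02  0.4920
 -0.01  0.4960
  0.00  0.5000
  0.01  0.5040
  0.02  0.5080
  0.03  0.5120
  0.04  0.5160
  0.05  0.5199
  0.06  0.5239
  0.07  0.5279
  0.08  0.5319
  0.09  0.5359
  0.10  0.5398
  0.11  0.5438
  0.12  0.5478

£53.55

σ√T = 0.53 × 0.8660 = 0.4590
d₁ = [ln(365/355) + (0.049 + 0.53²/2)·0.75] / 0.4590 = [0.0278 + 0.1421] / 0.4590 = 0.3701 which rounds to 0.37
d₂ = d₁ − σ√T = 0.3701 − 0.4590 = -0.0889 which rounds to -0.09
exp(−rT) = exp(−0.049·0.75) = 0.9639
N(−d₂) = N(0.09) = 0.5359;  N(−d₁) = N(-0.37) = 0.3557
P = 355·0.9639·0.5359 − 365·0.3557 = 183.3767 − 129.8305 = 53.5462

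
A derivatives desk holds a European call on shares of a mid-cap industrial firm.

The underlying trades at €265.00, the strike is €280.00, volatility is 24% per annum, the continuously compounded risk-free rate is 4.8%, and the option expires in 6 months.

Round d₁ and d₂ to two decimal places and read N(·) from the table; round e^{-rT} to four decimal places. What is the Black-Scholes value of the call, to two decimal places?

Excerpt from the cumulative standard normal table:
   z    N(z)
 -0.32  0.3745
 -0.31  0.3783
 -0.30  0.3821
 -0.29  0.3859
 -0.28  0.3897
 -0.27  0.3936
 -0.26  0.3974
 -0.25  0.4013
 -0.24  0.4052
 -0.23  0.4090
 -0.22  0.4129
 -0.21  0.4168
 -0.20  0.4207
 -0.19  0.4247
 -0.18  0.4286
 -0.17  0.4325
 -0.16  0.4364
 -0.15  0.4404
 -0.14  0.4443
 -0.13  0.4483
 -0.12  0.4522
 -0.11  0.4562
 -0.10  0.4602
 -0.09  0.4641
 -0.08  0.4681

T = 0.5;  σ√T = 0.1697
ln(S/K) + (r + σ²/2)T = ln(265/280) + (0.048 + 0.24²/2)·0.5 = -0.0551 + 0.0384 = -0.0167
d₁ = -0.0167 / 0.1697 = -0.0982 → -0.10
d₂ = d₁ − σ√T = -0.0982 − 0.1697 = -0.2679 → -0.27
exp(−rT) = exp(−0.048·0.5) = 0.9763
N(d₁) = N(-0.10) = 0.4602;  N(d₂) = N(-0.27) = 0.3936
C = 265·0.4602 − 280·0.9763·0.3936 = 121.9530 − 107.5961 = 14.3569

€14.36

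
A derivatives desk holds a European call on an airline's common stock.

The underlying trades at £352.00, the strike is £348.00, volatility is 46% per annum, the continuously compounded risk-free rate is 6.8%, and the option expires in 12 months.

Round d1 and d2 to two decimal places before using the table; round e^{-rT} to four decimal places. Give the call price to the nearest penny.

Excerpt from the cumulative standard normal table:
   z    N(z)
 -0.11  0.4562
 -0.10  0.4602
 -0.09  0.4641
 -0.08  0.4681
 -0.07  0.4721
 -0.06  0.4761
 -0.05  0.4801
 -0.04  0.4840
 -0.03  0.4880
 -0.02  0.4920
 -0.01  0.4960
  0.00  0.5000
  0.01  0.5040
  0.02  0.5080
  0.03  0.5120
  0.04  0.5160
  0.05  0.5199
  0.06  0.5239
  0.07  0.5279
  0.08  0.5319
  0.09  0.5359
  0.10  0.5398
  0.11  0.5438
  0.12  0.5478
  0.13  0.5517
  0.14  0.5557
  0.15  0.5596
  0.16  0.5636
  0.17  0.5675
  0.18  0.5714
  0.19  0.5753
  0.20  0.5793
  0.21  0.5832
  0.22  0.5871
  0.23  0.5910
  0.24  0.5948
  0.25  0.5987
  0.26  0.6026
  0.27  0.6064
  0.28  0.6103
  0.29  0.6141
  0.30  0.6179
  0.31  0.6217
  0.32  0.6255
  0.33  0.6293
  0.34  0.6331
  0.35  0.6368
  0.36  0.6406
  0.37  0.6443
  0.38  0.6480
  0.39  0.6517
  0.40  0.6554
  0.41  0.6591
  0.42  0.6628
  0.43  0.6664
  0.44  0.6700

σ√T = 0.46 × 1.0000 = 0.4600
ln(S/K) + (r + σ²/2)T = ln(352/348) + (0.068 + 0.46²/2)·1 = 0.0114 + 0.1738 = 0.1852
d₁ = 0.1852 / 0.4600 = 0.4027 ≈ 0.40
d₂ = d₁ − σ√T = 0.4027 − 0.4600 = -0.0573 ≈ -0.06
exp(−rT) = exp(−0.068·1) = 0.9343
N(d₁) = N(0.40) = 0.6554;  N(d₂) = N(-0.06) = 0.4761
C = 352·0.6554 − 348·0.9343·0.4761 = 230.7008 − 154.7974 = 75.9034

£75.90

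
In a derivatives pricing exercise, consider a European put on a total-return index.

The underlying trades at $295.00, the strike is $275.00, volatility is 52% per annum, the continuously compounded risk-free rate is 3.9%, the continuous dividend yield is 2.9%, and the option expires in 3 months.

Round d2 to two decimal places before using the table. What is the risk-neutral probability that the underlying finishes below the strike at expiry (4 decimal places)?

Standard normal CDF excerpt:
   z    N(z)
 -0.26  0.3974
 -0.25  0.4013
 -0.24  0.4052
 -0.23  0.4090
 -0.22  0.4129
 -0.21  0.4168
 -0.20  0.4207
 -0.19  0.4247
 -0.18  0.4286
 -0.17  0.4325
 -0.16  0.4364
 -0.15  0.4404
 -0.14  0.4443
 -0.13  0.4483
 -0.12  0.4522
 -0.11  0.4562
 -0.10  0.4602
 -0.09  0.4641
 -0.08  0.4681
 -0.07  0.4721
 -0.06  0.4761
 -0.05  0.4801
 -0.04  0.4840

T = 0.25;  σ√T = 0.2600
ln(S/K) + (r − q + σ²/2)T = ln(295/275) + (0.039 − 0.029 + 0.52²/2)·0.25 = 0.0702 + 0.0363 = 0.1065
d₁ = 0.1065 / 0.2600 = 0.4096 ≈ 0.41
d₂ = d₁ − σ√T = 0.4096 − 0.2600 = 0.1496 ≈ 0.15
Risk-neutral Pr[S_T < K] = N(−d₂) = N(-0.15) = 0.4404

0.4404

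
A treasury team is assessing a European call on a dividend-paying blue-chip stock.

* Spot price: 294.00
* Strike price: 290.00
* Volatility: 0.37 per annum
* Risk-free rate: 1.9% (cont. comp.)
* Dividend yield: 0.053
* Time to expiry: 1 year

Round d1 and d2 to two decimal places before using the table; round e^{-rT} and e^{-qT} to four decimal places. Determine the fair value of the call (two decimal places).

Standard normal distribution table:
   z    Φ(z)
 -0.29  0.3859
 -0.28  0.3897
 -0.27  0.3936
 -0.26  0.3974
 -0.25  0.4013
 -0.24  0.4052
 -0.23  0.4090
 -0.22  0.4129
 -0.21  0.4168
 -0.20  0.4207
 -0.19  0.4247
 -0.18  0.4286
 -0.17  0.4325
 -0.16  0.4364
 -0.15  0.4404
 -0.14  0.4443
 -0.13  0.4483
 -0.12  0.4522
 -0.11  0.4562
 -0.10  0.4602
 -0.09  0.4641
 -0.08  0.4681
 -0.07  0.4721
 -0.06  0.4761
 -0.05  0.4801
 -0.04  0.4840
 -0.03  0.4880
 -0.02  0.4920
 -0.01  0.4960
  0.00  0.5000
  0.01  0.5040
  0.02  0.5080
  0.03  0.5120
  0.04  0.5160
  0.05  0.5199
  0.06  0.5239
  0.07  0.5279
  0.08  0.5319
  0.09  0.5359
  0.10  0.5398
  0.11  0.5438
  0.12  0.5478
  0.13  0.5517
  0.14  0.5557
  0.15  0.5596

38.53

σ√T = 0.37·√1 = 0.3700
d₁ = [ln(294/290) + (0.019 − 0.053 + ½·0.37²)·1] / (σ√T) = (0.0137 + 0.0344) / 0.3700 = 0.1301 which rounds to 0.13
d₂ = 0.1301 − 0.3700 = -0.2399 which rounds to -0.24
exp(−qT) = exp(−0.053·1) = 0.9484;  exp(−rT) = exp(−0.019·1) = 0.9812
C = 294·0.9484·N(0.13) − 290·0.9812·N(-0.24) = 294·0.9484·0.5517 − 290·0.9812·0.4052 = 153.8303 − 115.2988 = 38.5314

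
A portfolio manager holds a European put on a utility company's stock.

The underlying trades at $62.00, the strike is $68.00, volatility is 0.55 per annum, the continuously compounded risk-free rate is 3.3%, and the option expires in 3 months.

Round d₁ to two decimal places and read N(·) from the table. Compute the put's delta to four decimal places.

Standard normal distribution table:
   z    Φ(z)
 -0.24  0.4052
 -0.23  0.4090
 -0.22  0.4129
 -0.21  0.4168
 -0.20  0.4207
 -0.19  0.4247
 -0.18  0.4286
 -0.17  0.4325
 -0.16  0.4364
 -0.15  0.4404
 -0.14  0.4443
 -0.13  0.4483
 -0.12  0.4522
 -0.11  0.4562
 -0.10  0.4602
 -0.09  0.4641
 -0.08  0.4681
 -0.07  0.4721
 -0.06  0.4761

σ√T = 0.55·√0.25 = 0.2750
d₁ = [ln(62/68) + (0.033 + ½·0.55²)·0.25] / (σ√T) = (-0.0924 + 0.0461) / 0.2750 = -0.1684 ⇒ -0.17
N(d₁) = N(-0.17) = 0.4325
Δ_put = N(d₁) − 1 = 0.4325 − 1 = -0.5675

-0.5675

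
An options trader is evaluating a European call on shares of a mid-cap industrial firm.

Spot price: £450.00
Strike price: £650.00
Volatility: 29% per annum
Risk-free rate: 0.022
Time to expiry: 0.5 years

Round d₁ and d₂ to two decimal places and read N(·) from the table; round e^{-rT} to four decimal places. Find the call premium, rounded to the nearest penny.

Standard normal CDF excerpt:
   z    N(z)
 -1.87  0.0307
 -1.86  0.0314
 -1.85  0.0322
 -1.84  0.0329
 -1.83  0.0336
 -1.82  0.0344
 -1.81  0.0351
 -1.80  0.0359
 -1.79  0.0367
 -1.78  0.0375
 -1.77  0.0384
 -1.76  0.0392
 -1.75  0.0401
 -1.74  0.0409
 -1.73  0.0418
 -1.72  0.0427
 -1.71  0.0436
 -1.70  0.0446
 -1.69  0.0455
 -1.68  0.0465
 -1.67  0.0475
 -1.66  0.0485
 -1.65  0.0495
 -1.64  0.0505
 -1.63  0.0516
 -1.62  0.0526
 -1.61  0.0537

£1.57

σ√T = 0.29·√0.5 = 0.2051
d₁ = [ln(450/650) + (0.022 + ½·0.29²)·0.5] / (σ√T) = (-0.3677 + 0.0320) / 0.2051 = -1.6371 → -1.64
d₂ = -1.6371 − 0.2051 = -1.8421 → -1.84
exp(−rT) = exp(−0.022·0.5) = 0.9891
C = 450·N(-1.64) − 650·0.9891·N(-1.84) = 450·0.0505 − 650·0.9891·0.0329 = 22.7250 − 21.1519 = 1.5731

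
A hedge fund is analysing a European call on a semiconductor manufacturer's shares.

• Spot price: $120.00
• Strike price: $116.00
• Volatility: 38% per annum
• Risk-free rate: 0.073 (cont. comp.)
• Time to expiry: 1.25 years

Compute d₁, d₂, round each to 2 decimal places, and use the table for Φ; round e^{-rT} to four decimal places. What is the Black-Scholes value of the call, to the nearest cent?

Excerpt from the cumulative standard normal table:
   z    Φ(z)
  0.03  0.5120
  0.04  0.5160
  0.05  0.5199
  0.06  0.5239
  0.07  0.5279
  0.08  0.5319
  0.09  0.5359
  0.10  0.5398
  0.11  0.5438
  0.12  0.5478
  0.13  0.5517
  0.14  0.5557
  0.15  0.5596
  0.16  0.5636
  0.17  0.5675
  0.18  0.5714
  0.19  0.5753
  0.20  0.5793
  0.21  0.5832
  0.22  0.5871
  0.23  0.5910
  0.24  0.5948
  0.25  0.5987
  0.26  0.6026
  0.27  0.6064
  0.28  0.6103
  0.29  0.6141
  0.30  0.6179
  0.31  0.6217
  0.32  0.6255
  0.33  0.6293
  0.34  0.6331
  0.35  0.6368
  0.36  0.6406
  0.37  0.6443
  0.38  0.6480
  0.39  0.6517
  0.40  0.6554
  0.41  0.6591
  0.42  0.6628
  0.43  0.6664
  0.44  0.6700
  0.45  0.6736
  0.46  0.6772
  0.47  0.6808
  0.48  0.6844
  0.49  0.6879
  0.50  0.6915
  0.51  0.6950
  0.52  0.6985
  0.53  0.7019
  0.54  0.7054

σ√T = 0.38·√1.25 = 0.4249
d₁ = [ln(120/116) + (0.073 + 0.38²/2)·1.25] / 0.4249 = [0.0339 + 0.1815] / 0.4249 = 0.5070 → 0.51
d₂ = d₁ − σ√T = 0.5070 − 0.4249 = 0.0821 → 0.08
e^(−rT) = e^(−0.073·1.25) = 0.9128
C = 120·N(0.51) − 116·0.9128·N(0.08) = 120·0.6950 − 116·0.9128·0.5319 = 83.4000 − 56.3201 = 27.0799

$27.08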